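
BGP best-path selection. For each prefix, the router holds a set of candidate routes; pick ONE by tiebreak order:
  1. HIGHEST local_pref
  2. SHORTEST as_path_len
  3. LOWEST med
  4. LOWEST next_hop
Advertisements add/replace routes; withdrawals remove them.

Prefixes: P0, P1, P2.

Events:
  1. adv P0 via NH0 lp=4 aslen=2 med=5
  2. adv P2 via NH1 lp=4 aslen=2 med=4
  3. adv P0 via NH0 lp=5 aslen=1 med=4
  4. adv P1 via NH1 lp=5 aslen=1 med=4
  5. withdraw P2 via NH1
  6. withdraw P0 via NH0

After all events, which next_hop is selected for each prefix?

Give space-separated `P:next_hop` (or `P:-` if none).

Answer: P0:- P1:NH1 P2:-

Derivation:
Op 1: best P0=NH0 P1=- P2=-
Op 2: best P0=NH0 P1=- P2=NH1
Op 3: best P0=NH0 P1=- P2=NH1
Op 4: best P0=NH0 P1=NH1 P2=NH1
Op 5: best P0=NH0 P1=NH1 P2=-
Op 6: best P0=- P1=NH1 P2=-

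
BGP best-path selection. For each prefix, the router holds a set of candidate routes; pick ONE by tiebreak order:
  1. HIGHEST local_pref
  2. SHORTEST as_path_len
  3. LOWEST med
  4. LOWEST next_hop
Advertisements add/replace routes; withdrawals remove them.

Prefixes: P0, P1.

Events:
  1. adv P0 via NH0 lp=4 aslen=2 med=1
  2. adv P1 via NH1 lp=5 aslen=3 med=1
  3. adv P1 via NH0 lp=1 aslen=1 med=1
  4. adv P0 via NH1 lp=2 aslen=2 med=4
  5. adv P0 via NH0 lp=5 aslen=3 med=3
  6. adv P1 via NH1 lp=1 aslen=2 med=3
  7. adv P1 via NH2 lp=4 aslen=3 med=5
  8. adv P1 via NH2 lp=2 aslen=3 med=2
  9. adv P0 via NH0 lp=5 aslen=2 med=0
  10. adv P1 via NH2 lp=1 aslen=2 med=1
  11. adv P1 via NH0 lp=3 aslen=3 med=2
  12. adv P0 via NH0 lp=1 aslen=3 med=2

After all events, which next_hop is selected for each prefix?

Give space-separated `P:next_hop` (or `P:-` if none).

Op 1: best P0=NH0 P1=-
Op 2: best P0=NH0 P1=NH1
Op 3: best P0=NH0 P1=NH1
Op 4: best P0=NH0 P1=NH1
Op 5: best P0=NH0 P1=NH1
Op 6: best P0=NH0 P1=NH0
Op 7: best P0=NH0 P1=NH2
Op 8: best P0=NH0 P1=NH2
Op 9: best P0=NH0 P1=NH2
Op 10: best P0=NH0 P1=NH0
Op 11: best P0=NH0 P1=NH0
Op 12: best P0=NH1 P1=NH0

Answer: P0:NH1 P1:NH0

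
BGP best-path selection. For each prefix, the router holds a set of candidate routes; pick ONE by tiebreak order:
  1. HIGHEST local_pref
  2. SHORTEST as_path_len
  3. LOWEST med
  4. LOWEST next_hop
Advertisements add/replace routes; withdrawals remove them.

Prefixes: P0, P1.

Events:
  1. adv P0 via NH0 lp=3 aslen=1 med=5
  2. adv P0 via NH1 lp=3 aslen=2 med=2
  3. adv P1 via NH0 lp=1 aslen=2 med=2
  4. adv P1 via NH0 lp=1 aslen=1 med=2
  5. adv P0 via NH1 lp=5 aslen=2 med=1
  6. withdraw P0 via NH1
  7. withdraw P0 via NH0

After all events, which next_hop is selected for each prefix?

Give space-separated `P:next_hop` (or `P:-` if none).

Answer: P0:- P1:NH0

Derivation:
Op 1: best P0=NH0 P1=-
Op 2: best P0=NH0 P1=-
Op 3: best P0=NH0 P1=NH0
Op 4: best P0=NH0 P1=NH0
Op 5: best P0=NH1 P1=NH0
Op 6: best P0=NH0 P1=NH0
Op 7: best P0=- P1=NH0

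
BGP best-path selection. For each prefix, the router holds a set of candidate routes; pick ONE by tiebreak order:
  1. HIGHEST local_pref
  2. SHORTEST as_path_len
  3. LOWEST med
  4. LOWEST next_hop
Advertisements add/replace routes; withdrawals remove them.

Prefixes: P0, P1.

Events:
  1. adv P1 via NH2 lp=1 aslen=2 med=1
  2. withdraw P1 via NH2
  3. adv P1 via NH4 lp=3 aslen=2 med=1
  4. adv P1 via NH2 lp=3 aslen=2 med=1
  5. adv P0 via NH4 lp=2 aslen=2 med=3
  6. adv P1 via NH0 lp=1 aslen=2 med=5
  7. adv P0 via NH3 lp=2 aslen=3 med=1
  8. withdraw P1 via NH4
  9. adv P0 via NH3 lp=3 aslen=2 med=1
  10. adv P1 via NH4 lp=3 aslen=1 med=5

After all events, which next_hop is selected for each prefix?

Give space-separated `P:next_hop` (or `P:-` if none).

Answer: P0:NH3 P1:NH4

Derivation:
Op 1: best P0=- P1=NH2
Op 2: best P0=- P1=-
Op 3: best P0=- P1=NH4
Op 4: best P0=- P1=NH2
Op 5: best P0=NH4 P1=NH2
Op 6: best P0=NH4 P1=NH2
Op 7: best P0=NH4 P1=NH2
Op 8: best P0=NH4 P1=NH2
Op 9: best P0=NH3 P1=NH2
Op 10: best P0=NH3 P1=NH4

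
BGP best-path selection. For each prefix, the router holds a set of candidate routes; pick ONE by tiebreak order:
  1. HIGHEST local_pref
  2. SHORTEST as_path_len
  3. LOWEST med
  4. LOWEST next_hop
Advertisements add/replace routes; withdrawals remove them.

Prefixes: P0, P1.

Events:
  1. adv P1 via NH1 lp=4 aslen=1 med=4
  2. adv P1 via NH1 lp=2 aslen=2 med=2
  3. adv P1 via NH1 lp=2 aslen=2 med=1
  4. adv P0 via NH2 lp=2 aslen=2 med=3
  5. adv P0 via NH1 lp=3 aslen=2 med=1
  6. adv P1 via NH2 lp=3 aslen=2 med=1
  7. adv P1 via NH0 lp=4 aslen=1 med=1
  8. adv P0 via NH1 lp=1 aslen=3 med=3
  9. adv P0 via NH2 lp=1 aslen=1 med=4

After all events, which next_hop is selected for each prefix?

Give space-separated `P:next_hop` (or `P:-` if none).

Op 1: best P0=- P1=NH1
Op 2: best P0=- P1=NH1
Op 3: best P0=- P1=NH1
Op 4: best P0=NH2 P1=NH1
Op 5: best P0=NH1 P1=NH1
Op 6: best P0=NH1 P1=NH2
Op 7: best P0=NH1 P1=NH0
Op 8: best P0=NH2 P1=NH0
Op 9: best P0=NH2 P1=NH0

Answer: P0:NH2 P1:NH0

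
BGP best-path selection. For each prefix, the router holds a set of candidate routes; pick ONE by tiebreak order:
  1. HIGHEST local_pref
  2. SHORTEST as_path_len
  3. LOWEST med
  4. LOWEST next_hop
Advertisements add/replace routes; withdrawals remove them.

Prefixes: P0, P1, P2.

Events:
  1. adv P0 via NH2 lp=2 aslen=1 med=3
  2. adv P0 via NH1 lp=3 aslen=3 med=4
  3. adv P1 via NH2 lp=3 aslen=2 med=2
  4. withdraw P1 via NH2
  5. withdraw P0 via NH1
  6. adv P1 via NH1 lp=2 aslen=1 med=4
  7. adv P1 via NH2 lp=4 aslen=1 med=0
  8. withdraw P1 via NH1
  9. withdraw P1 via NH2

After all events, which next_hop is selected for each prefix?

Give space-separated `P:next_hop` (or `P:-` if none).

Answer: P0:NH2 P1:- P2:-

Derivation:
Op 1: best P0=NH2 P1=- P2=-
Op 2: best P0=NH1 P1=- P2=-
Op 3: best P0=NH1 P1=NH2 P2=-
Op 4: best P0=NH1 P1=- P2=-
Op 5: best P0=NH2 P1=- P2=-
Op 6: best P0=NH2 P1=NH1 P2=-
Op 7: best P0=NH2 P1=NH2 P2=-
Op 8: best P0=NH2 P1=NH2 P2=-
Op 9: best P0=NH2 P1=- P2=-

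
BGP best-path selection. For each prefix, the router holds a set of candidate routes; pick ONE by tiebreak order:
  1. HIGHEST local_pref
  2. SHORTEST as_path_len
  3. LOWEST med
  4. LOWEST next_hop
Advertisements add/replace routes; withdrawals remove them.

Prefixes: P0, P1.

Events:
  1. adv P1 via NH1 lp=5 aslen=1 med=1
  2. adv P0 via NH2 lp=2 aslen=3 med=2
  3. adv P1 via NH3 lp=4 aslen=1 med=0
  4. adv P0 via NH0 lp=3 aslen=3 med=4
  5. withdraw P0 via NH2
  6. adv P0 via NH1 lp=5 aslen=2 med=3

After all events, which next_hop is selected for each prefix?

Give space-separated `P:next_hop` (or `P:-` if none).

Answer: P0:NH1 P1:NH1

Derivation:
Op 1: best P0=- P1=NH1
Op 2: best P0=NH2 P1=NH1
Op 3: best P0=NH2 P1=NH1
Op 4: best P0=NH0 P1=NH1
Op 5: best P0=NH0 P1=NH1
Op 6: best P0=NH1 P1=NH1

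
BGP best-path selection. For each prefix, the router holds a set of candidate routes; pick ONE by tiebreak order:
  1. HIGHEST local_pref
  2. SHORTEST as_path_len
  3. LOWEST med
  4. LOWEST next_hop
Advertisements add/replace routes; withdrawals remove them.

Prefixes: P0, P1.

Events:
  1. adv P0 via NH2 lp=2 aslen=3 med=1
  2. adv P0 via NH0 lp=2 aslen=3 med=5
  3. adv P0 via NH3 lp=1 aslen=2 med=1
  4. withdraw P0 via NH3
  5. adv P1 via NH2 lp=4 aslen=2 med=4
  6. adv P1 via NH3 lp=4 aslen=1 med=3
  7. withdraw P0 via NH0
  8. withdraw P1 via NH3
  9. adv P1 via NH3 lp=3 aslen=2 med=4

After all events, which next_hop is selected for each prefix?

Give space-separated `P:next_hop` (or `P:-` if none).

Op 1: best P0=NH2 P1=-
Op 2: best P0=NH2 P1=-
Op 3: best P0=NH2 P1=-
Op 4: best P0=NH2 P1=-
Op 5: best P0=NH2 P1=NH2
Op 6: best P0=NH2 P1=NH3
Op 7: best P0=NH2 P1=NH3
Op 8: best P0=NH2 P1=NH2
Op 9: best P0=NH2 P1=NH2

Answer: P0:NH2 P1:NH2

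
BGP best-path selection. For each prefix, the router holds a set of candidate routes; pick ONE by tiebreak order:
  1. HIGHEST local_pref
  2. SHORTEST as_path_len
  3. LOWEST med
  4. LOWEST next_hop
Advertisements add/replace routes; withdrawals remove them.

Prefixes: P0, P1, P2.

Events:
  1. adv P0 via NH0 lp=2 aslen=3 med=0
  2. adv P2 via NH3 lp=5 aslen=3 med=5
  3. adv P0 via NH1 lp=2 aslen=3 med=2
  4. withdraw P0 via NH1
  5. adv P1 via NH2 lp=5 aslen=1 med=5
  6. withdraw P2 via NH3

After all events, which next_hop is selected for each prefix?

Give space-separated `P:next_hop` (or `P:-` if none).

Op 1: best P0=NH0 P1=- P2=-
Op 2: best P0=NH0 P1=- P2=NH3
Op 3: best P0=NH0 P1=- P2=NH3
Op 4: best P0=NH0 P1=- P2=NH3
Op 5: best P0=NH0 P1=NH2 P2=NH3
Op 6: best P0=NH0 P1=NH2 P2=-

Answer: P0:NH0 P1:NH2 P2:-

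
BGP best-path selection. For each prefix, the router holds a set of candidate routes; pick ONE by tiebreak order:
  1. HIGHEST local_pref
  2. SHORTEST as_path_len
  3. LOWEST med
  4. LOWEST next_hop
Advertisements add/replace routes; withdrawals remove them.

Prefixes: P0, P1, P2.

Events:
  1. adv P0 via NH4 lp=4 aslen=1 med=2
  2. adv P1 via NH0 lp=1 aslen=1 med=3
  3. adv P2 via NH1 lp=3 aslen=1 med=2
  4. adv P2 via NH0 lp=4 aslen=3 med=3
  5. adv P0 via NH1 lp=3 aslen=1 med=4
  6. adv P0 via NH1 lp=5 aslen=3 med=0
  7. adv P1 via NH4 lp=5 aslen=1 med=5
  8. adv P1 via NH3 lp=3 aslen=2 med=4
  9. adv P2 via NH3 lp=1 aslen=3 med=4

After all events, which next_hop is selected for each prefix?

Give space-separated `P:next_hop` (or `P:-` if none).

Answer: P0:NH1 P1:NH4 P2:NH0

Derivation:
Op 1: best P0=NH4 P1=- P2=-
Op 2: best P0=NH4 P1=NH0 P2=-
Op 3: best P0=NH4 P1=NH0 P2=NH1
Op 4: best P0=NH4 P1=NH0 P2=NH0
Op 5: best P0=NH4 P1=NH0 P2=NH0
Op 6: best P0=NH1 P1=NH0 P2=NH0
Op 7: best P0=NH1 P1=NH4 P2=NH0
Op 8: best P0=NH1 P1=NH4 P2=NH0
Op 9: best P0=NH1 P1=NH4 P2=NH0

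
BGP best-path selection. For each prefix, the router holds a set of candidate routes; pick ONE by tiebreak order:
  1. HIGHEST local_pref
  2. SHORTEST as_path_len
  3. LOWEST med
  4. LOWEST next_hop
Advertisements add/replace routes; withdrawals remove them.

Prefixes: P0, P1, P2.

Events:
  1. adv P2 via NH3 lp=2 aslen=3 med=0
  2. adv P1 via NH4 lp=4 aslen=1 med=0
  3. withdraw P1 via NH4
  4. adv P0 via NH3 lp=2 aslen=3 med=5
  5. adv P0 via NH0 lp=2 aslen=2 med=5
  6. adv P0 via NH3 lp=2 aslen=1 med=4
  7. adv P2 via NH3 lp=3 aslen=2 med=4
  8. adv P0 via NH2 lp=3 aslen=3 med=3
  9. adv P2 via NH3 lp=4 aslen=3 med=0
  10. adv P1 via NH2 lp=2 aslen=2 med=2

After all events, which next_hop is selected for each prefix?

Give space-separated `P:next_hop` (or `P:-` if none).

Op 1: best P0=- P1=- P2=NH3
Op 2: best P0=- P1=NH4 P2=NH3
Op 3: best P0=- P1=- P2=NH3
Op 4: best P0=NH3 P1=- P2=NH3
Op 5: best P0=NH0 P1=- P2=NH3
Op 6: best P0=NH3 P1=- P2=NH3
Op 7: best P0=NH3 P1=- P2=NH3
Op 8: best P0=NH2 P1=- P2=NH3
Op 9: best P0=NH2 P1=- P2=NH3
Op 10: best P0=NH2 P1=NH2 P2=NH3

Answer: P0:NH2 P1:NH2 P2:NH3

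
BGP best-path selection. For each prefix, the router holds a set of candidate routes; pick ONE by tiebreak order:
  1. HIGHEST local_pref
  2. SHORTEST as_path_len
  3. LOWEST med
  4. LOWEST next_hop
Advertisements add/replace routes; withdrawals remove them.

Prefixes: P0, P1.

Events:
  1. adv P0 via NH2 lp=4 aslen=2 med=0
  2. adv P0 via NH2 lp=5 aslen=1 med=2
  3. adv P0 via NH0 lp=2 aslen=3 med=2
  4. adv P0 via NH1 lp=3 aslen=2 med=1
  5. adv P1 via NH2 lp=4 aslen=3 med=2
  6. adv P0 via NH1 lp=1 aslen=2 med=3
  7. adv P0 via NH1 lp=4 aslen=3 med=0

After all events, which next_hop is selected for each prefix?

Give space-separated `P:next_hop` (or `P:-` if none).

Answer: P0:NH2 P1:NH2

Derivation:
Op 1: best P0=NH2 P1=-
Op 2: best P0=NH2 P1=-
Op 3: best P0=NH2 P1=-
Op 4: best P0=NH2 P1=-
Op 5: best P0=NH2 P1=NH2
Op 6: best P0=NH2 P1=NH2
Op 7: best P0=NH2 P1=NH2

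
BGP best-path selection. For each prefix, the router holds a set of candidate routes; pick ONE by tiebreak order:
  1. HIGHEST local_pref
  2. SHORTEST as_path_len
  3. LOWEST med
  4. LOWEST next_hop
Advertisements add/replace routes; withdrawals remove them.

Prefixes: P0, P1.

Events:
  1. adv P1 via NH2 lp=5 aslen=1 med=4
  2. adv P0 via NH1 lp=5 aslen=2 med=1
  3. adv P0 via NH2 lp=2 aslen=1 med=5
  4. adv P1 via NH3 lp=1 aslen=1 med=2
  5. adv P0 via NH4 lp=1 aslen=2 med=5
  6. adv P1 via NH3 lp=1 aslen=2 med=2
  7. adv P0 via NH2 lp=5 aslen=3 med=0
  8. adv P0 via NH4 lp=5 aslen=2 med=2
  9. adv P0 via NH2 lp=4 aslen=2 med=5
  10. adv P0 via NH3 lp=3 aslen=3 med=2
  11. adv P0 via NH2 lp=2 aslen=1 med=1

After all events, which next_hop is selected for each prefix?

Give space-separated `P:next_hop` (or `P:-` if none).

Op 1: best P0=- P1=NH2
Op 2: best P0=NH1 P1=NH2
Op 3: best P0=NH1 P1=NH2
Op 4: best P0=NH1 P1=NH2
Op 5: best P0=NH1 P1=NH2
Op 6: best P0=NH1 P1=NH2
Op 7: best P0=NH1 P1=NH2
Op 8: best P0=NH1 P1=NH2
Op 9: best P0=NH1 P1=NH2
Op 10: best P0=NH1 P1=NH2
Op 11: best P0=NH1 P1=NH2

Answer: P0:NH1 P1:NH2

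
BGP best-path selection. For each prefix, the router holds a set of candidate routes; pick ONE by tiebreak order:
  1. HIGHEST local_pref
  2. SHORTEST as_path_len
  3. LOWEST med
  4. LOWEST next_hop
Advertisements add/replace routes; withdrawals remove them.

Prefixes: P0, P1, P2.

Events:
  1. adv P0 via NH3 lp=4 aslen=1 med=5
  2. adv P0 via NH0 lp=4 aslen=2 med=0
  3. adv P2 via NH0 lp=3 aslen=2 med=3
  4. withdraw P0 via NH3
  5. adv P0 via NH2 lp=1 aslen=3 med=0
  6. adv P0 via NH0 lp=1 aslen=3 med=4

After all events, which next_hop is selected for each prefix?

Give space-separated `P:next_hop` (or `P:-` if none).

Answer: P0:NH2 P1:- P2:NH0

Derivation:
Op 1: best P0=NH3 P1=- P2=-
Op 2: best P0=NH3 P1=- P2=-
Op 3: best P0=NH3 P1=- P2=NH0
Op 4: best P0=NH0 P1=- P2=NH0
Op 5: best P0=NH0 P1=- P2=NH0
Op 6: best P0=NH2 P1=- P2=NH0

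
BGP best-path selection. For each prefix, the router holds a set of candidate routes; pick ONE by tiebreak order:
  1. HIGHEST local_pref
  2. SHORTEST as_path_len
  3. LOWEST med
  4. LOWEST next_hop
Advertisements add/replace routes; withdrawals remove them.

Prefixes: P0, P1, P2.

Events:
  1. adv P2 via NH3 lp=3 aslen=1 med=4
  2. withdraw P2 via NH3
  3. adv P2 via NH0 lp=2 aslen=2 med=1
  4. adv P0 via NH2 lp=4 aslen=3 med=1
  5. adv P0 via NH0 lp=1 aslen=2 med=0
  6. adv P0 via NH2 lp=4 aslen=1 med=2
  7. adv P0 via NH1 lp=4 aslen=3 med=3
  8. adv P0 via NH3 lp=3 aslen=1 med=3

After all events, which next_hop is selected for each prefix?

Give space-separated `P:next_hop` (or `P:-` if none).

Answer: P0:NH2 P1:- P2:NH0

Derivation:
Op 1: best P0=- P1=- P2=NH3
Op 2: best P0=- P1=- P2=-
Op 3: best P0=- P1=- P2=NH0
Op 4: best P0=NH2 P1=- P2=NH0
Op 5: best P0=NH2 P1=- P2=NH0
Op 6: best P0=NH2 P1=- P2=NH0
Op 7: best P0=NH2 P1=- P2=NH0
Op 8: best P0=NH2 P1=- P2=NH0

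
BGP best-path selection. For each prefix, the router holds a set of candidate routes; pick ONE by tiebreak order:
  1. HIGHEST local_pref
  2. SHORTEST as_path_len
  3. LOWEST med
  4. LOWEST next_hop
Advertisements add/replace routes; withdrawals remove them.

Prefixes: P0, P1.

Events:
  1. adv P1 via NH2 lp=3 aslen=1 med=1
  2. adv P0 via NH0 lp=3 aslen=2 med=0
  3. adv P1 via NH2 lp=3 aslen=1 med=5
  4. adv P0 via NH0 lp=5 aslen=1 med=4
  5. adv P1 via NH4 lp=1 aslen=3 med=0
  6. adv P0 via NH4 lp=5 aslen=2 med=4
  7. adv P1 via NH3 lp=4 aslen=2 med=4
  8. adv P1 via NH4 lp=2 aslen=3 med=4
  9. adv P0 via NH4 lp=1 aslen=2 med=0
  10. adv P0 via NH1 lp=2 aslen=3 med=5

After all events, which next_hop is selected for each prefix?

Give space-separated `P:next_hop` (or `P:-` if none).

Op 1: best P0=- P1=NH2
Op 2: best P0=NH0 P1=NH2
Op 3: best P0=NH0 P1=NH2
Op 4: best P0=NH0 P1=NH2
Op 5: best P0=NH0 P1=NH2
Op 6: best P0=NH0 P1=NH2
Op 7: best P0=NH0 P1=NH3
Op 8: best P0=NH0 P1=NH3
Op 9: best P0=NH0 P1=NH3
Op 10: best P0=NH0 P1=NH3

Answer: P0:NH0 P1:NH3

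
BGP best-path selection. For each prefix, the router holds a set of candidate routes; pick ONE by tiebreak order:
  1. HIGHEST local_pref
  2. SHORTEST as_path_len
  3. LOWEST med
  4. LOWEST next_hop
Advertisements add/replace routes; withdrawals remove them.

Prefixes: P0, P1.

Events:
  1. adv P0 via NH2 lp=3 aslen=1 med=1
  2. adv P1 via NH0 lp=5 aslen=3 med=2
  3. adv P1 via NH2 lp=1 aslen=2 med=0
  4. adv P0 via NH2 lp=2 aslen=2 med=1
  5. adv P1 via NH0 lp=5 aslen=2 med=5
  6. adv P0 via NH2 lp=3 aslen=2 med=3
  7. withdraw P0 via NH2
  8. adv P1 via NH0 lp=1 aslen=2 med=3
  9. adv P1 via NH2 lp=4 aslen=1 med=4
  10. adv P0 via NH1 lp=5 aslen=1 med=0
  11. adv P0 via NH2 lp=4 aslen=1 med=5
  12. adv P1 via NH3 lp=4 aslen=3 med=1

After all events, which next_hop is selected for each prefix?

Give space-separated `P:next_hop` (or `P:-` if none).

Op 1: best P0=NH2 P1=-
Op 2: best P0=NH2 P1=NH0
Op 3: best P0=NH2 P1=NH0
Op 4: best P0=NH2 P1=NH0
Op 5: best P0=NH2 P1=NH0
Op 6: best P0=NH2 P1=NH0
Op 7: best P0=- P1=NH0
Op 8: best P0=- P1=NH2
Op 9: best P0=- P1=NH2
Op 10: best P0=NH1 P1=NH2
Op 11: best P0=NH1 P1=NH2
Op 12: best P0=NH1 P1=NH2

Answer: P0:NH1 P1:NH2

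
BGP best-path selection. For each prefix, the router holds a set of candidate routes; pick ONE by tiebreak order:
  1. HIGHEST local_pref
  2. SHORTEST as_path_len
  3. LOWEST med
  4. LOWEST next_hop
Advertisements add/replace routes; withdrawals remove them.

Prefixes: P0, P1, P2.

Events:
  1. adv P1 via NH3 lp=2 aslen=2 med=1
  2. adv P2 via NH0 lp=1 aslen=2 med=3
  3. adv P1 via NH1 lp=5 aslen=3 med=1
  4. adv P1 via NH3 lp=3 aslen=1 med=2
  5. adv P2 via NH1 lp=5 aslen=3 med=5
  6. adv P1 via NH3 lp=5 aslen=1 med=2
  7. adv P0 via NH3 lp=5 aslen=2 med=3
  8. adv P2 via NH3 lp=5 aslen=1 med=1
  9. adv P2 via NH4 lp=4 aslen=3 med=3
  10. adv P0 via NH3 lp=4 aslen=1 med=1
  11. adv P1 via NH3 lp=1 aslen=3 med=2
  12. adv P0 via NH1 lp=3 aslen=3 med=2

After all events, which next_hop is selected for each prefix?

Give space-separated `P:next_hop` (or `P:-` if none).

Answer: P0:NH3 P1:NH1 P2:NH3

Derivation:
Op 1: best P0=- P1=NH3 P2=-
Op 2: best P0=- P1=NH3 P2=NH0
Op 3: best P0=- P1=NH1 P2=NH0
Op 4: best P0=- P1=NH1 P2=NH0
Op 5: best P0=- P1=NH1 P2=NH1
Op 6: best P0=- P1=NH3 P2=NH1
Op 7: best P0=NH3 P1=NH3 P2=NH1
Op 8: best P0=NH3 P1=NH3 P2=NH3
Op 9: best P0=NH3 P1=NH3 P2=NH3
Op 10: best P0=NH3 P1=NH3 P2=NH3
Op 11: best P0=NH3 P1=NH1 P2=NH3
Op 12: best P0=NH3 P1=NH1 P2=NH3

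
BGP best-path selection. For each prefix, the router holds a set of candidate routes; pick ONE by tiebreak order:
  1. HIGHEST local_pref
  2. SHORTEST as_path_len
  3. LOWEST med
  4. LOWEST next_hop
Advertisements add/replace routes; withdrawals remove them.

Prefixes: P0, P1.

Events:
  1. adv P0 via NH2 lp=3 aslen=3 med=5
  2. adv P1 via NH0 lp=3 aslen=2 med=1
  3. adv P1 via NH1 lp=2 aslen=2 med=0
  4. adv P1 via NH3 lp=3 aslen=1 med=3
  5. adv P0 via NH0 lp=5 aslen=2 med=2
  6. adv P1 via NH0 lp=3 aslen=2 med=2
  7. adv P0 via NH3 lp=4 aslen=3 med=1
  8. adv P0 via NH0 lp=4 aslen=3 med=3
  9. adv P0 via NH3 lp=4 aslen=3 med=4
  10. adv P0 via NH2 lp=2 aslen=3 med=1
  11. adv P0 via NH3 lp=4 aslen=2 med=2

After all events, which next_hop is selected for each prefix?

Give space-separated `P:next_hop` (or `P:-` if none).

Op 1: best P0=NH2 P1=-
Op 2: best P0=NH2 P1=NH0
Op 3: best P0=NH2 P1=NH0
Op 4: best P0=NH2 P1=NH3
Op 5: best P0=NH0 P1=NH3
Op 6: best P0=NH0 P1=NH3
Op 7: best P0=NH0 P1=NH3
Op 8: best P0=NH3 P1=NH3
Op 9: best P0=NH0 P1=NH3
Op 10: best P0=NH0 P1=NH3
Op 11: best P0=NH3 P1=NH3

Answer: P0:NH3 P1:NH3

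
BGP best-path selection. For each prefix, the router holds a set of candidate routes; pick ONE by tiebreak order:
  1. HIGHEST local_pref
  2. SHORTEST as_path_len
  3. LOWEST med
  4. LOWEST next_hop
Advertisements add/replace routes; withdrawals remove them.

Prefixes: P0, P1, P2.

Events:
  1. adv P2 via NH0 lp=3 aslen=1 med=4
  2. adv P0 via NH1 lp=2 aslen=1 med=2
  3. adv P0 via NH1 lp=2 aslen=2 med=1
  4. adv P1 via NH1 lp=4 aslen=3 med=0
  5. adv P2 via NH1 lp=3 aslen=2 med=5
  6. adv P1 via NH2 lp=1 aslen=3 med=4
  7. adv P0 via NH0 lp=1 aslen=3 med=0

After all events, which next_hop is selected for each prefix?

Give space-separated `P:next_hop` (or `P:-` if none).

Op 1: best P0=- P1=- P2=NH0
Op 2: best P0=NH1 P1=- P2=NH0
Op 3: best P0=NH1 P1=- P2=NH0
Op 4: best P0=NH1 P1=NH1 P2=NH0
Op 5: best P0=NH1 P1=NH1 P2=NH0
Op 6: best P0=NH1 P1=NH1 P2=NH0
Op 7: best P0=NH1 P1=NH1 P2=NH0

Answer: P0:NH1 P1:NH1 P2:NH0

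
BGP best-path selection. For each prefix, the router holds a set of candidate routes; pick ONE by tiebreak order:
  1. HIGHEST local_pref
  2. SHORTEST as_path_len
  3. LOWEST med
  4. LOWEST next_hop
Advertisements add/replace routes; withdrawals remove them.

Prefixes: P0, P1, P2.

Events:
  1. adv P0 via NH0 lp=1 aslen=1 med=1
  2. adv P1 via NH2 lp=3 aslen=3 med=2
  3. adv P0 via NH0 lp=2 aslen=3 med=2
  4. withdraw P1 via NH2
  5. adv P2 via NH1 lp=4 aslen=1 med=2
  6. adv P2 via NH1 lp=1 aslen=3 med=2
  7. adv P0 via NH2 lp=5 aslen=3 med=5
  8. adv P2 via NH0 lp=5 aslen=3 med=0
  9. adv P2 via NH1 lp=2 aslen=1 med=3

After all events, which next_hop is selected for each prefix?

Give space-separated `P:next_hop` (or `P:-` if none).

Answer: P0:NH2 P1:- P2:NH0

Derivation:
Op 1: best P0=NH0 P1=- P2=-
Op 2: best P0=NH0 P1=NH2 P2=-
Op 3: best P0=NH0 P1=NH2 P2=-
Op 4: best P0=NH0 P1=- P2=-
Op 5: best P0=NH0 P1=- P2=NH1
Op 6: best P0=NH0 P1=- P2=NH1
Op 7: best P0=NH2 P1=- P2=NH1
Op 8: best P0=NH2 P1=- P2=NH0
Op 9: best P0=NH2 P1=- P2=NH0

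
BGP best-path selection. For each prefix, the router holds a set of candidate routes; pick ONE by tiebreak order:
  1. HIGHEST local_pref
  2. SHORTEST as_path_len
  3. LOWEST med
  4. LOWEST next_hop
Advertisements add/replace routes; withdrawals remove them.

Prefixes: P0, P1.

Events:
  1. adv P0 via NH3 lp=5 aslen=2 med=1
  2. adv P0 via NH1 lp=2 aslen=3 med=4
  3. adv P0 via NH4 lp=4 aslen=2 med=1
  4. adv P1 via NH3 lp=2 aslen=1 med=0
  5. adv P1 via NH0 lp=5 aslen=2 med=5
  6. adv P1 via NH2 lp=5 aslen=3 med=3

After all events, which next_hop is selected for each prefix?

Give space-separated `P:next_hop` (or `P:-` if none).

Answer: P0:NH3 P1:NH0

Derivation:
Op 1: best P0=NH3 P1=-
Op 2: best P0=NH3 P1=-
Op 3: best P0=NH3 P1=-
Op 4: best P0=NH3 P1=NH3
Op 5: best P0=NH3 P1=NH0
Op 6: best P0=NH3 P1=NH0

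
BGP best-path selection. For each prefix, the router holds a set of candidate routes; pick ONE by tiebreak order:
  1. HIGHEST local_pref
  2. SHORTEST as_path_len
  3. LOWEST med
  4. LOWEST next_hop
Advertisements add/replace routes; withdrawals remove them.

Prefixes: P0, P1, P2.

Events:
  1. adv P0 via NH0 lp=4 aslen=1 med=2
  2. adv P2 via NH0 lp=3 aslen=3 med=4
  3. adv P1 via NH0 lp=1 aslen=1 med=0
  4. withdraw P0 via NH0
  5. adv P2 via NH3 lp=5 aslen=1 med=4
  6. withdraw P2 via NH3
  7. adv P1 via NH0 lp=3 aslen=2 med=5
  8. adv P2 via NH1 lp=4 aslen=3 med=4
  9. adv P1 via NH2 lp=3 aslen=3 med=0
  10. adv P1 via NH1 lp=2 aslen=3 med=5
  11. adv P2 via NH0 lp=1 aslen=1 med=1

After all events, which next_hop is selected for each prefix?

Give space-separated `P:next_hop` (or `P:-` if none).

Answer: P0:- P1:NH0 P2:NH1

Derivation:
Op 1: best P0=NH0 P1=- P2=-
Op 2: best P0=NH0 P1=- P2=NH0
Op 3: best P0=NH0 P1=NH0 P2=NH0
Op 4: best P0=- P1=NH0 P2=NH0
Op 5: best P0=- P1=NH0 P2=NH3
Op 6: best P0=- P1=NH0 P2=NH0
Op 7: best P0=- P1=NH0 P2=NH0
Op 8: best P0=- P1=NH0 P2=NH1
Op 9: best P0=- P1=NH0 P2=NH1
Op 10: best P0=- P1=NH0 P2=NH1
Op 11: best P0=- P1=NH0 P2=NH1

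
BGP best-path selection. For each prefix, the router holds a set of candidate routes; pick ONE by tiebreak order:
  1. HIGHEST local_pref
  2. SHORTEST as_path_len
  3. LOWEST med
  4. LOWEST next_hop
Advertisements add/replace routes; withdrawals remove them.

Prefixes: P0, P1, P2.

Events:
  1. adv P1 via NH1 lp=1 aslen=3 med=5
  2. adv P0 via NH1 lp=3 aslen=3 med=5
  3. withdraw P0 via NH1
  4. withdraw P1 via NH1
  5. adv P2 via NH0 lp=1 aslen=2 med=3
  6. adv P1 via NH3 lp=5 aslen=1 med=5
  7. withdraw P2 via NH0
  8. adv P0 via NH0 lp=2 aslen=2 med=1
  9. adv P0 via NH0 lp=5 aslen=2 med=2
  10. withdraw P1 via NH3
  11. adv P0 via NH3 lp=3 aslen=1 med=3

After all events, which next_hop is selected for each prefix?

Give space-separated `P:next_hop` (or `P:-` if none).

Op 1: best P0=- P1=NH1 P2=-
Op 2: best P0=NH1 P1=NH1 P2=-
Op 3: best P0=- P1=NH1 P2=-
Op 4: best P0=- P1=- P2=-
Op 5: best P0=- P1=- P2=NH0
Op 6: best P0=- P1=NH3 P2=NH0
Op 7: best P0=- P1=NH3 P2=-
Op 8: best P0=NH0 P1=NH3 P2=-
Op 9: best P0=NH0 P1=NH3 P2=-
Op 10: best P0=NH0 P1=- P2=-
Op 11: best P0=NH0 P1=- P2=-

Answer: P0:NH0 P1:- P2:-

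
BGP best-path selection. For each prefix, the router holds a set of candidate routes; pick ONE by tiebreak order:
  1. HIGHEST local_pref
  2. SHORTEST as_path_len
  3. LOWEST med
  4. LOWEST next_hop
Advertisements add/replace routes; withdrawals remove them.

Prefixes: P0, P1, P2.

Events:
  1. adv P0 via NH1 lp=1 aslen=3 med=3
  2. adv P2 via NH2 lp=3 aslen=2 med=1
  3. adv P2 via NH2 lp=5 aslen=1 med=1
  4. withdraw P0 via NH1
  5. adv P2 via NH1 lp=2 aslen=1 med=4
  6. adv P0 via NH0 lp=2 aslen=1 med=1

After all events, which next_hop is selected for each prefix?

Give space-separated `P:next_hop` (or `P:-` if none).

Op 1: best P0=NH1 P1=- P2=-
Op 2: best P0=NH1 P1=- P2=NH2
Op 3: best P0=NH1 P1=- P2=NH2
Op 4: best P0=- P1=- P2=NH2
Op 5: best P0=- P1=- P2=NH2
Op 6: best P0=NH0 P1=- P2=NH2

Answer: P0:NH0 P1:- P2:NH2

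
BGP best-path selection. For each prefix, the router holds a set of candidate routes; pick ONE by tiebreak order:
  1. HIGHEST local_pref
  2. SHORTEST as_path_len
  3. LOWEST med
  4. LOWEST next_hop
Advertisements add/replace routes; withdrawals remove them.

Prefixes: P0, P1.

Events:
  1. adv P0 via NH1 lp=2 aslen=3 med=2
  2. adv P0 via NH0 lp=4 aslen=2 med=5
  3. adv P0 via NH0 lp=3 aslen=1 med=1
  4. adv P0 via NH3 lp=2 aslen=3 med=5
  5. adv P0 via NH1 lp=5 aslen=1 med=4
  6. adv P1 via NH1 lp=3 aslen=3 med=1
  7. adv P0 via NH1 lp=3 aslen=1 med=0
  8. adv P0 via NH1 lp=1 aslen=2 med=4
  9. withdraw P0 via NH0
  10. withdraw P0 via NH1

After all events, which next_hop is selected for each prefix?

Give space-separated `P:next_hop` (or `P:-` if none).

Answer: P0:NH3 P1:NH1

Derivation:
Op 1: best P0=NH1 P1=-
Op 2: best P0=NH0 P1=-
Op 3: best P0=NH0 P1=-
Op 4: best P0=NH0 P1=-
Op 5: best P0=NH1 P1=-
Op 6: best P0=NH1 P1=NH1
Op 7: best P0=NH1 P1=NH1
Op 8: best P0=NH0 P1=NH1
Op 9: best P0=NH3 P1=NH1
Op 10: best P0=NH3 P1=NH1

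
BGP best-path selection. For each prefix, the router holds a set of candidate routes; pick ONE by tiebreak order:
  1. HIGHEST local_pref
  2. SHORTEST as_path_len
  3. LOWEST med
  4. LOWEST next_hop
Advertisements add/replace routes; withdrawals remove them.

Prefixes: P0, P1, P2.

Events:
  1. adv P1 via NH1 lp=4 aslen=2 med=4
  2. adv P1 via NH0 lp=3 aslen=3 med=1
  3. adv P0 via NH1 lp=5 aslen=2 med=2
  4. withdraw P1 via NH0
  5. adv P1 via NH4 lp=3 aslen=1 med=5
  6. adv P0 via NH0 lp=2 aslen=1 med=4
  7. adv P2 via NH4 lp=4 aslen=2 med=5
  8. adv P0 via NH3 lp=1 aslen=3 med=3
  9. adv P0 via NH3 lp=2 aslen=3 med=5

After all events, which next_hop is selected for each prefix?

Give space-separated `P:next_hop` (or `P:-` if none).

Answer: P0:NH1 P1:NH1 P2:NH4

Derivation:
Op 1: best P0=- P1=NH1 P2=-
Op 2: best P0=- P1=NH1 P2=-
Op 3: best P0=NH1 P1=NH1 P2=-
Op 4: best P0=NH1 P1=NH1 P2=-
Op 5: best P0=NH1 P1=NH1 P2=-
Op 6: best P0=NH1 P1=NH1 P2=-
Op 7: best P0=NH1 P1=NH1 P2=NH4
Op 8: best P0=NH1 P1=NH1 P2=NH4
Op 9: best P0=NH1 P1=NH1 P2=NH4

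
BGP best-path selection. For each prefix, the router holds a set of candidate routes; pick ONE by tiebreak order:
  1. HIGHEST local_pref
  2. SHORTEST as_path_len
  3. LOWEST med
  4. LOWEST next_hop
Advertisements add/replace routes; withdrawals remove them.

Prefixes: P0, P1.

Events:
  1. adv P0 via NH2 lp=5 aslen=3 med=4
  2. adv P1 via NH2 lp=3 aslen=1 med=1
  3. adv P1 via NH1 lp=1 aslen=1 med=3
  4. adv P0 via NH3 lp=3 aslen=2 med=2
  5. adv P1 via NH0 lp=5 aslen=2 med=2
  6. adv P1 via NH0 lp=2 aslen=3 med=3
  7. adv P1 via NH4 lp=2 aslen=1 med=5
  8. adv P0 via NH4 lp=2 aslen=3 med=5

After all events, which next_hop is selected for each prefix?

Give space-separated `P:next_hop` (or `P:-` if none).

Answer: P0:NH2 P1:NH2

Derivation:
Op 1: best P0=NH2 P1=-
Op 2: best P0=NH2 P1=NH2
Op 3: best P0=NH2 P1=NH2
Op 4: best P0=NH2 P1=NH2
Op 5: best P0=NH2 P1=NH0
Op 6: best P0=NH2 P1=NH2
Op 7: best P0=NH2 P1=NH2
Op 8: best P0=NH2 P1=NH2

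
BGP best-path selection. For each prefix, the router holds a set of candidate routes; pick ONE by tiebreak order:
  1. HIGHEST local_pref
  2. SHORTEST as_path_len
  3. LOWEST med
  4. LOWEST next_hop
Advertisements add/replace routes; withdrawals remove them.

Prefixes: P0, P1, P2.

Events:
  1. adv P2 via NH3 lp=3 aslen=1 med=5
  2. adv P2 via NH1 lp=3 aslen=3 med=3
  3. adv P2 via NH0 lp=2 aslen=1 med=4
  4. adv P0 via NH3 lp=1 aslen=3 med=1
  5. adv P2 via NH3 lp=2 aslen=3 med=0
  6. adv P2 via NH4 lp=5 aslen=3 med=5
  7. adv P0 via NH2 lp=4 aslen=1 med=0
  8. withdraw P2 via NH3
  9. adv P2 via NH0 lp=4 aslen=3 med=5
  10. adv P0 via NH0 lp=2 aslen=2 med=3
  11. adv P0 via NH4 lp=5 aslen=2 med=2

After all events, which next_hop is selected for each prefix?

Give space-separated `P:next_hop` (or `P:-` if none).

Op 1: best P0=- P1=- P2=NH3
Op 2: best P0=- P1=- P2=NH3
Op 3: best P0=- P1=- P2=NH3
Op 4: best P0=NH3 P1=- P2=NH3
Op 5: best P0=NH3 P1=- P2=NH1
Op 6: best P0=NH3 P1=- P2=NH4
Op 7: best P0=NH2 P1=- P2=NH4
Op 8: best P0=NH2 P1=- P2=NH4
Op 9: best P0=NH2 P1=- P2=NH4
Op 10: best P0=NH2 P1=- P2=NH4
Op 11: best P0=NH4 P1=- P2=NH4

Answer: P0:NH4 P1:- P2:NH4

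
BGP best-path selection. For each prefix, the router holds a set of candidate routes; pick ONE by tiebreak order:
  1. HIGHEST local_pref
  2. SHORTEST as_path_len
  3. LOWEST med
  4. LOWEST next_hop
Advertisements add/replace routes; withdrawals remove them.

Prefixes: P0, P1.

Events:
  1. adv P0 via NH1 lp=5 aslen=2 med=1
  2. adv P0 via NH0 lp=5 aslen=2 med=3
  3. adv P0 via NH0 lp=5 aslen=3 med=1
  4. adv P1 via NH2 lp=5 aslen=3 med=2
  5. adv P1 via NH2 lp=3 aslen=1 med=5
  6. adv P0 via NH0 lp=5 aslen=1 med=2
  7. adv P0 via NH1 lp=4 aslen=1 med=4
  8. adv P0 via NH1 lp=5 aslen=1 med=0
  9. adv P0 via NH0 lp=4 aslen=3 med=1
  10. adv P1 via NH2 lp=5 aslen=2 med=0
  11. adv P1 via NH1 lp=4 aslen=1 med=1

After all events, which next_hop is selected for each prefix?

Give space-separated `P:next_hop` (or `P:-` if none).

Op 1: best P0=NH1 P1=-
Op 2: best P0=NH1 P1=-
Op 3: best P0=NH1 P1=-
Op 4: best P0=NH1 P1=NH2
Op 5: best P0=NH1 P1=NH2
Op 6: best P0=NH0 P1=NH2
Op 7: best P0=NH0 P1=NH2
Op 8: best P0=NH1 P1=NH2
Op 9: best P0=NH1 P1=NH2
Op 10: best P0=NH1 P1=NH2
Op 11: best P0=NH1 P1=NH2

Answer: P0:NH1 P1:NH2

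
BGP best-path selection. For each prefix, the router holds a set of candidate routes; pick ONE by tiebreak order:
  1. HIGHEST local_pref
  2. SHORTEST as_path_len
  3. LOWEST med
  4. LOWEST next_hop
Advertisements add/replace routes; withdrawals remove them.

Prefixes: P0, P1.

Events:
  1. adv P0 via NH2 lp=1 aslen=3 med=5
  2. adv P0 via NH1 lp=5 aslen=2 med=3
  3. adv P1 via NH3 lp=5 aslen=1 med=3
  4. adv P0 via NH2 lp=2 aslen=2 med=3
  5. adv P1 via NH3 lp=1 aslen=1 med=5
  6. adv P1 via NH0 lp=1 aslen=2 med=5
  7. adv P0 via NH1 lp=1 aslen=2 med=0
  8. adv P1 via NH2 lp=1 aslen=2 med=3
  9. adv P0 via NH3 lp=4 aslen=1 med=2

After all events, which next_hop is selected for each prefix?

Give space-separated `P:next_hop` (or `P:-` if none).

Op 1: best P0=NH2 P1=-
Op 2: best P0=NH1 P1=-
Op 3: best P0=NH1 P1=NH3
Op 4: best P0=NH1 P1=NH3
Op 5: best P0=NH1 P1=NH3
Op 6: best P0=NH1 P1=NH3
Op 7: best P0=NH2 P1=NH3
Op 8: best P0=NH2 P1=NH3
Op 9: best P0=NH3 P1=NH3

Answer: P0:NH3 P1:NH3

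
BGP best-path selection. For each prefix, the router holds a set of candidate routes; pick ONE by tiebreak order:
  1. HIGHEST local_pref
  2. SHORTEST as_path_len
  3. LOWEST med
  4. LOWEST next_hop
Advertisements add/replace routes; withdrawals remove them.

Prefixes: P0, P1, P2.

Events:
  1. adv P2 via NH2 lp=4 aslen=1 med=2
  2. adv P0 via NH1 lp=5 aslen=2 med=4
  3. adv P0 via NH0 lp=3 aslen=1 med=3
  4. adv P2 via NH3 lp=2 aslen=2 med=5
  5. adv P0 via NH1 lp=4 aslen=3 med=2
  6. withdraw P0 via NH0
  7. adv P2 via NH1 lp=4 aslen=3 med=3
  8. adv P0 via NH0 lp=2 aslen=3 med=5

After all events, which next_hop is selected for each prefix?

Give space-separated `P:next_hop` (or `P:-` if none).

Answer: P0:NH1 P1:- P2:NH2

Derivation:
Op 1: best P0=- P1=- P2=NH2
Op 2: best P0=NH1 P1=- P2=NH2
Op 3: best P0=NH1 P1=- P2=NH2
Op 4: best P0=NH1 P1=- P2=NH2
Op 5: best P0=NH1 P1=- P2=NH2
Op 6: best P0=NH1 P1=- P2=NH2
Op 7: best P0=NH1 P1=- P2=NH2
Op 8: best P0=NH1 P1=- P2=NH2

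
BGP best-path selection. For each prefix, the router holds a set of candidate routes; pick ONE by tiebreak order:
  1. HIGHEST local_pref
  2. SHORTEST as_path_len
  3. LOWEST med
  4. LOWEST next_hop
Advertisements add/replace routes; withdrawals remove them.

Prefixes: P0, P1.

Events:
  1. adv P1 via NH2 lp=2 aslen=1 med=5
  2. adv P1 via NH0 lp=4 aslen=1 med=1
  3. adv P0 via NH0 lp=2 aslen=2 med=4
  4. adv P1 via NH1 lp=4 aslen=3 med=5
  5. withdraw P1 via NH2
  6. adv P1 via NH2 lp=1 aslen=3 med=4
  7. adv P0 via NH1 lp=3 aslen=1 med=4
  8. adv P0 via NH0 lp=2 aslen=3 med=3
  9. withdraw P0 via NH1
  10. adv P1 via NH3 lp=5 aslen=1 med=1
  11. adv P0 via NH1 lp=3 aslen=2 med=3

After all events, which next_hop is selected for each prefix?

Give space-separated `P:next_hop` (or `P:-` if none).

Answer: P0:NH1 P1:NH3

Derivation:
Op 1: best P0=- P1=NH2
Op 2: best P0=- P1=NH0
Op 3: best P0=NH0 P1=NH0
Op 4: best P0=NH0 P1=NH0
Op 5: best P0=NH0 P1=NH0
Op 6: best P0=NH0 P1=NH0
Op 7: best P0=NH1 P1=NH0
Op 8: best P0=NH1 P1=NH0
Op 9: best P0=NH0 P1=NH0
Op 10: best P0=NH0 P1=NH3
Op 11: best P0=NH1 P1=NH3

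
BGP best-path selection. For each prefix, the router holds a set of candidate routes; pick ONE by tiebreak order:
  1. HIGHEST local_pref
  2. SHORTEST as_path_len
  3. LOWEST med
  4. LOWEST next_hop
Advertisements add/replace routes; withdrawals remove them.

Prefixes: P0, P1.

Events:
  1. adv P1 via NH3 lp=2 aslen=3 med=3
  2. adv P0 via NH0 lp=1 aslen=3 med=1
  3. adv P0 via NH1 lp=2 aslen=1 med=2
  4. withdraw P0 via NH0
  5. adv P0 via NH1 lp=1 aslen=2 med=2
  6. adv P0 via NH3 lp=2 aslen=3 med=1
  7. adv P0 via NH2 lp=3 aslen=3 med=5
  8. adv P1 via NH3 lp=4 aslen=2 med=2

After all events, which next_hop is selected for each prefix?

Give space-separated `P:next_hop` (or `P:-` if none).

Op 1: best P0=- P1=NH3
Op 2: best P0=NH0 P1=NH3
Op 3: best P0=NH1 P1=NH3
Op 4: best P0=NH1 P1=NH3
Op 5: best P0=NH1 P1=NH3
Op 6: best P0=NH3 P1=NH3
Op 7: best P0=NH2 P1=NH3
Op 8: best P0=NH2 P1=NH3

Answer: P0:NH2 P1:NH3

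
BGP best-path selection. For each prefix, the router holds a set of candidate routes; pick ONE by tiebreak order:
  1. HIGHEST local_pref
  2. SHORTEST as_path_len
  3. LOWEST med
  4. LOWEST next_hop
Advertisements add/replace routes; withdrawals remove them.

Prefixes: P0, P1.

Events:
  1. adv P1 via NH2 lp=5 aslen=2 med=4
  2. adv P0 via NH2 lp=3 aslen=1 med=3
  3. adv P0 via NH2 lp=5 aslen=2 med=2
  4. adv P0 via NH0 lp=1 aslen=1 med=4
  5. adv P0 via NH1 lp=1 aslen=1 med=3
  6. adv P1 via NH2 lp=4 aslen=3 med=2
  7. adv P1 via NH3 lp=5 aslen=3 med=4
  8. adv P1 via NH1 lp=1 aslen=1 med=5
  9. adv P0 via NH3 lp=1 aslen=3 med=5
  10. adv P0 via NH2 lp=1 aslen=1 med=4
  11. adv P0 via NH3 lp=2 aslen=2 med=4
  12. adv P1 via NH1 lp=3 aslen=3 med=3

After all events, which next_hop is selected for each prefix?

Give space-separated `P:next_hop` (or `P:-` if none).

Op 1: best P0=- P1=NH2
Op 2: best P0=NH2 P1=NH2
Op 3: best P0=NH2 P1=NH2
Op 4: best P0=NH2 P1=NH2
Op 5: best P0=NH2 P1=NH2
Op 6: best P0=NH2 P1=NH2
Op 7: best P0=NH2 P1=NH3
Op 8: best P0=NH2 P1=NH3
Op 9: best P0=NH2 P1=NH3
Op 10: best P0=NH1 P1=NH3
Op 11: best P0=NH3 P1=NH3
Op 12: best P0=NH3 P1=NH3

Answer: P0:NH3 P1:NH3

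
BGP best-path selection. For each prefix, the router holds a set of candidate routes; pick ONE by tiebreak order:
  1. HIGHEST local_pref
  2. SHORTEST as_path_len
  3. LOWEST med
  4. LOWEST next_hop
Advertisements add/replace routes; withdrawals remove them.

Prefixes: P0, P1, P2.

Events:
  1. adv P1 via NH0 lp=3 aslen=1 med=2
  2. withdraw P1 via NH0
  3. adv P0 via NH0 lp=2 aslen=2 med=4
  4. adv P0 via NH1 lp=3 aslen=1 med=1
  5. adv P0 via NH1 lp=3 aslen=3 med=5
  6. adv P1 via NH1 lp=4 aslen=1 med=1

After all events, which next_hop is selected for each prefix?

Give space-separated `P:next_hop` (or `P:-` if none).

Op 1: best P0=- P1=NH0 P2=-
Op 2: best P0=- P1=- P2=-
Op 3: best P0=NH0 P1=- P2=-
Op 4: best P0=NH1 P1=- P2=-
Op 5: best P0=NH1 P1=- P2=-
Op 6: best P0=NH1 P1=NH1 P2=-

Answer: P0:NH1 P1:NH1 P2:-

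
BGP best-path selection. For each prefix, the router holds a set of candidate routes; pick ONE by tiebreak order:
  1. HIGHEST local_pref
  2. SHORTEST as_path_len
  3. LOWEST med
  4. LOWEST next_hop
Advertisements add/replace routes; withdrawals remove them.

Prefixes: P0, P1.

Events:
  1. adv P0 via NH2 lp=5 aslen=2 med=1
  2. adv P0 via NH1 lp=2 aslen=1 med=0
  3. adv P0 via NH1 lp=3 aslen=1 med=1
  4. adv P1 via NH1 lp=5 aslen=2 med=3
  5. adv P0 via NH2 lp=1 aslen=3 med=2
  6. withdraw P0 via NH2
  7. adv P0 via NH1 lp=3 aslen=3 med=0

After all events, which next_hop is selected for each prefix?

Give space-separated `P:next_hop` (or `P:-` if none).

Answer: P0:NH1 P1:NH1

Derivation:
Op 1: best P0=NH2 P1=-
Op 2: best P0=NH2 P1=-
Op 3: best P0=NH2 P1=-
Op 4: best P0=NH2 P1=NH1
Op 5: best P0=NH1 P1=NH1
Op 6: best P0=NH1 P1=NH1
Op 7: best P0=NH1 P1=NH1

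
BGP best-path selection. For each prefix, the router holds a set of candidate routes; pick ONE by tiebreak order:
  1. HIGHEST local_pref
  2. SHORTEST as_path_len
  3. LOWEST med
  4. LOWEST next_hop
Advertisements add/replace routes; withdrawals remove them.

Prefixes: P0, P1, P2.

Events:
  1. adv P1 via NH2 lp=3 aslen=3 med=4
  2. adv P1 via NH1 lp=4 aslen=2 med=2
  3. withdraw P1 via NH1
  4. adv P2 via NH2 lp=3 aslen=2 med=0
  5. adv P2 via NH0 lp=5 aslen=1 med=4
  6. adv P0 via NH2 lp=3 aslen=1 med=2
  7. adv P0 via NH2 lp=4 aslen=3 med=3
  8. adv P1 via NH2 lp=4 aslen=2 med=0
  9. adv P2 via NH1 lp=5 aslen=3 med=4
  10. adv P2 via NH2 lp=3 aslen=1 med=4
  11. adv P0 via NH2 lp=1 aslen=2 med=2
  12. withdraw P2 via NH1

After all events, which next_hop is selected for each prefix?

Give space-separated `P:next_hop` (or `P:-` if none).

Op 1: best P0=- P1=NH2 P2=-
Op 2: best P0=- P1=NH1 P2=-
Op 3: best P0=- P1=NH2 P2=-
Op 4: best P0=- P1=NH2 P2=NH2
Op 5: best P0=- P1=NH2 P2=NH0
Op 6: best P0=NH2 P1=NH2 P2=NH0
Op 7: best P0=NH2 P1=NH2 P2=NH0
Op 8: best P0=NH2 P1=NH2 P2=NH0
Op 9: best P0=NH2 P1=NH2 P2=NH0
Op 10: best P0=NH2 P1=NH2 P2=NH0
Op 11: best P0=NH2 P1=NH2 P2=NH0
Op 12: best P0=NH2 P1=NH2 P2=NH0

Answer: P0:NH2 P1:NH2 P2:NH0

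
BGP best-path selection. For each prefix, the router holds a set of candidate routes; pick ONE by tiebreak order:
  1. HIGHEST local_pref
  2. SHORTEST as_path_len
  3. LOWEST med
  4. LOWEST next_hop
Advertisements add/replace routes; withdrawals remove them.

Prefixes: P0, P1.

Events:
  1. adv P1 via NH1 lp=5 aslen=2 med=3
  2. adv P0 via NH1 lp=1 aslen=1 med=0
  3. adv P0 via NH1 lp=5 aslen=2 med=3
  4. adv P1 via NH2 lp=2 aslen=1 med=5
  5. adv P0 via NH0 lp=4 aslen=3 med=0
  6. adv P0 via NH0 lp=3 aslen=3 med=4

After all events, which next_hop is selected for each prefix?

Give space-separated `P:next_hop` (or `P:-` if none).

Answer: P0:NH1 P1:NH1

Derivation:
Op 1: best P0=- P1=NH1
Op 2: best P0=NH1 P1=NH1
Op 3: best P0=NH1 P1=NH1
Op 4: best P0=NH1 P1=NH1
Op 5: best P0=NH1 P1=NH1
Op 6: best P0=NH1 P1=NH1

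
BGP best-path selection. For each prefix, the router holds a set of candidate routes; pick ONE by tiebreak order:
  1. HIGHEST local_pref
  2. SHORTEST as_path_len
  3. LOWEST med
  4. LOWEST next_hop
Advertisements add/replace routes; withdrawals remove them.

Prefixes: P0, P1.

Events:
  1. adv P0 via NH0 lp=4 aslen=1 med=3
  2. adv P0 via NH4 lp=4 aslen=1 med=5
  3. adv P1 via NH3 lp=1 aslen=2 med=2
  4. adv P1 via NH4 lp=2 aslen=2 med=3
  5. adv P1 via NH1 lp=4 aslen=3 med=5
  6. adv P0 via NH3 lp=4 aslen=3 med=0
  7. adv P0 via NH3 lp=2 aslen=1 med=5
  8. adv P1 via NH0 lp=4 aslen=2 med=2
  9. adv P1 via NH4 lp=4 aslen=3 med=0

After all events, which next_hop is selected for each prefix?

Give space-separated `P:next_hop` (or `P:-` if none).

Op 1: best P0=NH0 P1=-
Op 2: best P0=NH0 P1=-
Op 3: best P0=NH0 P1=NH3
Op 4: best P0=NH0 P1=NH4
Op 5: best P0=NH0 P1=NH1
Op 6: best P0=NH0 P1=NH1
Op 7: best P0=NH0 P1=NH1
Op 8: best P0=NH0 P1=NH0
Op 9: best P0=NH0 P1=NH0

Answer: P0:NH0 P1:NH0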